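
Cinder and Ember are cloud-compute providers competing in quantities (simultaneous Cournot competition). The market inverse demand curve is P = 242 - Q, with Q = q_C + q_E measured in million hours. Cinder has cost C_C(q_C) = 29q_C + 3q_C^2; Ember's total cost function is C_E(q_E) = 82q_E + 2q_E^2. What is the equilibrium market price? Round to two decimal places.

Cinder's profit: π_C = (242 - Q)q_C - (29q_C + 3q_C²). Setting ∂π_C/∂q_C = 0: 213 - 8q_C - (q_E) = 0.
Ember's first-order condition: 160 - 6q_E - (q_C) = 0.
So q_C = (213 - q_E)/8 and q_E = (160 - q_C)/6.
Solving the pair: q_C = 1118/47, q_E = 1067/47.
Total output Q = 46.4894, so price P = 242 - 46.4894 = 195.5106.

195.51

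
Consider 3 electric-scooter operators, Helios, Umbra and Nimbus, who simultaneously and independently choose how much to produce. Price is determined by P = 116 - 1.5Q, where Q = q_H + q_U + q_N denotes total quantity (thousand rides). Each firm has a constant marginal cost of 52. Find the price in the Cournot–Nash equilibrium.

Each firm earns π_i = (116 - 1.5Q)q_i - 52q_i.
Setting ∂π_i/∂q_i = 0 with rivals' quantities fixed: 64 - 3q_i - (3/2)·Σ_{j≠i} q_j = 0.
By symmetry each firm produces the same amount; substituting Σ_{j≠i} q_j = 2q_i yields q_i = 64/6 = 32/3.
Total output Q = 32, so price P = 116 - (3/2)·32 = 68.

68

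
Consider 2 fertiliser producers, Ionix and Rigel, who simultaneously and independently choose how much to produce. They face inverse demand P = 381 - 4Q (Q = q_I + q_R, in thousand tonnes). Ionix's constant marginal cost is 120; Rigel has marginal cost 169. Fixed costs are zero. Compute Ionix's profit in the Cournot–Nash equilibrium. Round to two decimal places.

Ionix's profit: π_I = (381 - 4Q)q_I - (120q_I). Setting ∂π_I/∂q_I = 0: 261 - 8q_I - 4(q_R) = 0.
Rigel's first-order condition: 212 - 8q_R - 4(q_I) = 0.
Best responses: q_I = (261 - 4q_R)/8, q_R = (212 - 4q_I)/8.
Substituting one into the other gives q_I = 155/6 and q_R = 163/12.
Price P = 381 - 4·(473/12) = 670/3.
Ionix's profit: (670/3 - 120)·(155/6) = 2669.4444.

2669.44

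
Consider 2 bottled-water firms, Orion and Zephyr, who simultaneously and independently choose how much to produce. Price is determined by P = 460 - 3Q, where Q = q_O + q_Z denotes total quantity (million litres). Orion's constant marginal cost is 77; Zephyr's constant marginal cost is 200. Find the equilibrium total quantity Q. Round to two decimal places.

Orion's profit: π_O = (460 - 3Q)q_O - (77q_O). Setting ∂π_O/∂q_O = 0: 383 - 6q_O - 3(q_Z) = 0.
Zephyr's profit: π_Z = (460 - 3Q)q_Z - (200q_Z). Setting ∂π_Z/∂q_Z = 0: 260 - 6q_Z - 3(q_O) = 0.
So q_O = (383 - 3q_Z)/6 and q_Z = (260 - 3q_O)/6.
Solving the pair: q_O = 506/9, q_Z = 137/9.
Total output Q = 506/9 + 137/9 = 643/9.

71.44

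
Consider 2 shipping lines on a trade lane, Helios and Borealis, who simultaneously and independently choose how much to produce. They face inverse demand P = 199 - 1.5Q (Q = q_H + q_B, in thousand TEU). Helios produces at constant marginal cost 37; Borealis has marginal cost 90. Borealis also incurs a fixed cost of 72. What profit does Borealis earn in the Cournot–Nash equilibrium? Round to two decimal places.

160.30

Helios's profit: π_H = (199 - 1.5Q)q_H - (37q_H). Setting ∂π_H/∂q_H = 0: 162 - 3q_H - (3/2)(q_B) = 0.
Borealis's first-order condition: 109 - 3q_B - (3/2)(q_H) = 0.
So q_H = (162 - (3/2)q_B)/3 and q_B = (109 - (3/2)q_H)/3.
Substituting one into the other gives q_H = 430/9 and q_B = 112/9.
Price P = 199 - (3/2)·(542/9) = 326/3.
Borealis's profit: (326/3 - 90)·(112/9) - 72 = 160.2963.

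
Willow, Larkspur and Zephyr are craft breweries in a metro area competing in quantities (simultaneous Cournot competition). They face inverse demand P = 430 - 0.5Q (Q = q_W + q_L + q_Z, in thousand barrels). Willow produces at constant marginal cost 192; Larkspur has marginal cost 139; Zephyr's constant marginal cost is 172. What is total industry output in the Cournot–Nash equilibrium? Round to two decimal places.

Willow's profit: π_W = (430 - 0.5Q)q_W - (192q_W). Setting ∂π_W/∂q_W = 0: 238 - q_W - (1/2)(q_L + q_Z) = 0.
Larkspur's profit: π_L = (430 - 0.5Q)q_L - (139q_L). Setting ∂π_L/∂q_L = 0: 291 - q_L - (1/2)(q_W + q_Z) = 0.
Zephyr's profit: π_Z = (430 - 0.5Q)q_Z - (172q_Z). Setting ∂π_Z/∂q_Z = 0: 258 - q_Z - (1/2)(q_W + q_L) = 0.
Adding the 3 first-order conditions: 787 − 2Q = 0, so Q = 787/2.
Back-substituting: q_W = (238 − 787/4)/(1/2) = 165/2, q_L = (291 − 787/4)/(1/2) = 377/2, q_Z = (258 − 787/4)/(1/2) = 245/2.
Total output Q = 165/2 + 377/2 + 245/2 = 787/2.

393.50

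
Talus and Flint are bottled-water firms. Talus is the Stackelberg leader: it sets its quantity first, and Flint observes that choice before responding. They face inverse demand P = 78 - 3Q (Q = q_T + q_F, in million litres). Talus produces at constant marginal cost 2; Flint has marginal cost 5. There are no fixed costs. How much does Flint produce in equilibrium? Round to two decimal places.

The follower Flint best-responds to any q_T: π_F = (78 - 3Q)q_F - 5q_F.
Follower FOC: 73 - 3q_T - 6q_F = 0, so q_F(q_T) = (73 - 3q_T)/6.
Talus substitutes q_F(q_T) into its own profit: π_T = q_T(78 - 3q_T - (73 - 3q_T)/2) - 2q_T = (83/2 - (3/2)q_T)q_T - 2q_T.
The leader's first-order condition 79/2 - 3q_T = 0 yields q_T = 79/6.
Then q_F = (73 - 3·(79/6))/6 = 67/12.

5.58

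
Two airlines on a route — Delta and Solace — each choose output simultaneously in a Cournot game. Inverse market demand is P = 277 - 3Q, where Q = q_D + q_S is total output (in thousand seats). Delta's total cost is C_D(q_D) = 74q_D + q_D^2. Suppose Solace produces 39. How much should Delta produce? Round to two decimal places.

With the rival's output fixed at 39, Delta's profit is π_D = (277 - 3·39 - 3q_D)q_D - (74q_D + q_D²) = (160 - 3q_D)q_D - (74q_D + q_D²).
∂π_D/∂q_D = 86 - 8q_D = 0, so q_D = 43/4.

10.75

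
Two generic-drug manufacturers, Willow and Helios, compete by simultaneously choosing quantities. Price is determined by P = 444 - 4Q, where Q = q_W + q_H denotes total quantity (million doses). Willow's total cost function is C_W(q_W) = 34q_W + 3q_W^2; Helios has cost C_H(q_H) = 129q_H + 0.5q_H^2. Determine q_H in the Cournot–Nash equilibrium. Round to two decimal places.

25.18

Willow's profit: π_W = (444 - 4Q)q_W - (34q_W + 3q_W²). Setting ∂π_W/∂q_W = 0: 410 - 14q_W - 4(q_H) = 0.
Helios's profit: π_H = (444 - 4Q)q_H - (129q_H + (1/2)q_H²). Setting ∂π_H/∂q_H = 0: 315 - 9q_H - 4(q_W) = 0.
Rearranging gives the reaction functions q_W = (410 - 4q_H)/14 and q_H = (315 - 4q_W)/9.
Solving the pair: q_W = 243/11, q_H = 277/11.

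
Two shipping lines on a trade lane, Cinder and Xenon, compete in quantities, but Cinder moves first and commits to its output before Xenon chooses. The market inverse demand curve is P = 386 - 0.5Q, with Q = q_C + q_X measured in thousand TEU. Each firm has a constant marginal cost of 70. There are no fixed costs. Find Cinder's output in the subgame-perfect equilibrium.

316

The follower Xenon best-responds to any q_C: π_X = (386 - 0.5Q)q_X - 70q_X.
Setting the follower's marginal profit to zero, 316 - (1/2)q_C - q_X = 0, i.e. q_X = (316 - (1/2)q_C).
The leader anticipates this reaction. Substituting into P = 386 - 0.5Q gives P = 228 - (1/4)q_C, so π_C = (228 - (1/4)q_C)q_C - 70q_C.
The leader's first-order condition 158 - (1/2)q_C = 0 yields q_C = 316.
Then q_X = (316 - (1/2)·316) = 158.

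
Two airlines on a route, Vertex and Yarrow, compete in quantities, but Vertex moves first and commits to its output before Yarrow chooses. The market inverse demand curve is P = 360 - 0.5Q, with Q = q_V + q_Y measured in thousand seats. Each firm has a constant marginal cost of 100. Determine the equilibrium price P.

165

The follower Yarrow best-responds to any q_V: π_Y = (360 - 0.5Q)q_Y - 100q_Y.
Follower FOC: 260 - (1/2)q_V - q_Y = 0, so q_Y(q_V) = (260 - (1/2)q_V).
The leader anticipates this reaction. Substituting into P = 360 - 0.5Q gives P = 230 - (1/4)q_V, so π_V = (230 - (1/4)q_V)q_V - 100q_V.
The leader's first-order condition 130 - (1/2)q_V = 0 yields q_V = 260.
Then q_Y = (260 - (1/2)·260) = 130.
Total output Q = 390, so price P = 360 - (1/2)·390 = 165.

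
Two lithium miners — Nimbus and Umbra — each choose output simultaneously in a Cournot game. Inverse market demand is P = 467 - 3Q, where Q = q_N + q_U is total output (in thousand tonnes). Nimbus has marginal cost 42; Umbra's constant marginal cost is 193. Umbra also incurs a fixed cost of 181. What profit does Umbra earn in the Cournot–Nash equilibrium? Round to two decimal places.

379.33

Nimbus's profit: π_N = (467 - 3Q)q_N - (42q_N). Setting ∂π_N/∂q_N = 0: 425 - 6q_N - 3(q_U) = 0.
Umbra's first-order condition: 274 - 6q_U - 3(q_N) = 0.
Rearranging gives the reaction functions q_N = (425 - 3q_U)/6 and q_U = (274 - 3q_N)/6.
Substituting one into the other gives q_N = 64 and q_U = 41/3.
Price P = 467 - 3·(233/3) = 234.
Umbra's profit: (234 - 193)·(41/3) - 181 = 1138/3.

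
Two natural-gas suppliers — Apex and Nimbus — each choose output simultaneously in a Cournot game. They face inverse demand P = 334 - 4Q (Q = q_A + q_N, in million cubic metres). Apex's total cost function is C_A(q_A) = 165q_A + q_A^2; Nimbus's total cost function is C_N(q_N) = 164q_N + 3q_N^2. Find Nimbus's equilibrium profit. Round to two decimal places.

Apex's profit: π_A = (334 - 4Q)q_A - (165q_A + q_A²). Setting ∂π_A/∂q_A = 0: 169 - 10q_A - 4(q_N) = 0.
Nimbus's profit: π_N = (334 - 4Q)q_N - (164q_N + 3q_N²). Setting ∂π_N/∂q_N = 0: 170 - 14q_N - 4(q_A) = 0.
Best responses: q_A = (169 - 4q_N)/10, q_N = (170 - 4q_A)/14.
Solving the pair: q_A = 843/62, q_N = 256/31.
Price P = 334 - 4·(1355/62) = 246.5806.
Nimbus's profit: 246.5806·(256/31) - 164·(256/31) - 3(256/31)² = 477.3694.

477.37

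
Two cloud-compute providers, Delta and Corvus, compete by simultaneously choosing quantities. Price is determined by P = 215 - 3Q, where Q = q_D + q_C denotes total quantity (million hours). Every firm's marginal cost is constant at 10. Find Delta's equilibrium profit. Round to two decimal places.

A representative firm's profit is π_i = q_i(215 - 3Q) - 10q_i.
First-order condition (treating rivals' output as given): 205 - 6q_i - 3q_j = 0.
By symmetry each firm produces the same amount; substituting q_j = q_i yields q_i = 205/9.
Price P = 215 - 3·(410/9) = 235/3.
Delta's profit: (235/3 - 10)·(205/9) = 1556.4815.

1556.48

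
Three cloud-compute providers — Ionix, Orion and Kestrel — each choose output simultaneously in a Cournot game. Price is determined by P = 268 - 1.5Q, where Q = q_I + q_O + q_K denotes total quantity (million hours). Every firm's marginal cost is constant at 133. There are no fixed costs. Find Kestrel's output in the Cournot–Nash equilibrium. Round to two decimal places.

A representative firm's profit is π_i = q_i(268 - 1.5Q) - 133q_i.
Setting ∂π_i/∂q_i = 0 with rivals' quantities fixed: 135 - 3q_i - (3/2)·Σ_{j≠i} q_j = 0.
By symmetry each firm produces the same amount; substituting Σ_{j≠i} q_j = 2q_i yields q_i = 135/6 = 45/2.

22.50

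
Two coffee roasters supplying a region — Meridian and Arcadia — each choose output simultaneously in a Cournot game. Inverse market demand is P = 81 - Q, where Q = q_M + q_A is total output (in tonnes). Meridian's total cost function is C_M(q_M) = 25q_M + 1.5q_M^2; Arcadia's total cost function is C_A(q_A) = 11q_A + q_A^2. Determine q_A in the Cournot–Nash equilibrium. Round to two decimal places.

Meridian's profit: π_M = (81 - Q)q_M - (25q_M + (3/2)q_M²). Setting ∂π_M/∂q_M = 0: 56 - 5q_M - (q_A) = 0.
Arcadia's first-order condition: 70 - 4q_A - (q_M) = 0.
Best responses: q_M = (56 - q_A)/5, q_A = (70 - q_M)/4.
Solving the pair: q_M = 154/19, q_A = 294/19.

15.47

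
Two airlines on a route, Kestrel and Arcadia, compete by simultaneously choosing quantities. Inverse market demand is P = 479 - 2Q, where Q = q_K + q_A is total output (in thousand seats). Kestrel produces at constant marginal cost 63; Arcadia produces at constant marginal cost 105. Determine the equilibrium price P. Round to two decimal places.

Kestrel's profit: π_K = (479 - 2Q)q_K - (63q_K). Setting ∂π_K/∂q_K = 0: 416 - 4q_K - 2(q_A) = 0.
Arcadia's profit: π_A = (479 - 2Q)q_A - (105q_A). Setting ∂π_A/∂q_A = 0: 374 - 4q_A - 2(q_K) = 0.
Rearranging gives the reaction functions q_K = (416 - 2q_A)/4 and q_A = (374 - 2q_K)/4.
Substituting one into the other gives q_K = 229/3 and q_A = 166/3.
Total output Q = 395/3, so price P = 479 - 2·(395/3) = 647/3.

215.67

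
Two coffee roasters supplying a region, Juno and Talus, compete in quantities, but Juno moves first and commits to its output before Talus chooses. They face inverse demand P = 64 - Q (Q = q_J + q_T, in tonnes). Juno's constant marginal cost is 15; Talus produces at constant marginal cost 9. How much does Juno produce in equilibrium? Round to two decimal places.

The follower Talus best-responds to any q_J: π_T = (64 - Q)q_T - 9q_T.
∂π_T/∂q_T = 55 - q_J - 2q_T = 0 gives the reaction function q_T = (55 - q_J)/2.
Juno substitutes q_T(q_J) into its own profit: π_J = q_J(64 - q_J - (55 - q_J)/2) - 15q_J = (73/2 - (1/2)q_J)q_J - 15q_J.
Leader FOC: 43/2 - q_J = 0, so q_J = 43/2.
Then q_T = (55 - 43/2)/2 = 67/4.

21.50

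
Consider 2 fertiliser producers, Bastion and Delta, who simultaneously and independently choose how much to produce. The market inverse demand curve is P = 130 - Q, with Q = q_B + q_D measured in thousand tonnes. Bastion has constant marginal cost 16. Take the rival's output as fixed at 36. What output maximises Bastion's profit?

With the rival's output fixed at 36, Bastion's profit is π_B = (130 - 36 - q_B)q_B - (16q_B) = (94 - q_B)q_B - (16q_B).
∂π_B/∂q_B = 78 - 2q_B = 0, so q_B = 39.

39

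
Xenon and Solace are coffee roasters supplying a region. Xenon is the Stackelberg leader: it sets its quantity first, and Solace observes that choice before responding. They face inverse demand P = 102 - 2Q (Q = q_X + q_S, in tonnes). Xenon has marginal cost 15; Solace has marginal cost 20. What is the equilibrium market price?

The follower Solace best-responds to any q_X: π_S = (102 - 2Q)q_S - 20q_S.
∂π_S/∂q_S = 82 - 2q_X - 4q_S = 0 gives the reaction function q_S = (82 - 2q_X)/4.
The leader anticipates this reaction. Substituting into P = 102 - 2Q gives P = 61 - q_X, so π_X = (61 - q_X)q_X - 15q_X.
Maximising: ∂π_X/∂q_X = 46 - 2q_X = 0, giving q_X = 23.
Then q_S = (82 - 2·23)/4 = 9.
Total output Q = 32, so price P = 102 - 2·32 = 38.

38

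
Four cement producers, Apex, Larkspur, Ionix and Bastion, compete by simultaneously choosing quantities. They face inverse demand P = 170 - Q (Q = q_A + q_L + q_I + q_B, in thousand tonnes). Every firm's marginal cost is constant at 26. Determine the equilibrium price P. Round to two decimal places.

54.80

Each firm earns π_i = (170 - Q)q_i - 26q_i.
First-order condition (treating rivals' output as given): 144 - 2q_i - Σ_{j≠i} q_j = 0.
By symmetry each firm produces the same amount; substituting Σ_{j≠i} q_j = 3q_i yields q_i = 144/5.
Total output Q = 576/5, so price P = 170 - 576/5 = 274/5.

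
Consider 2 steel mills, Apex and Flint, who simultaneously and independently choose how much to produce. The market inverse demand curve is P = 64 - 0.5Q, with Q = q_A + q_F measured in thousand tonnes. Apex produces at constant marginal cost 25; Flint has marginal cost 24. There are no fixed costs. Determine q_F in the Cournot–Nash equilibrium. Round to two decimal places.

Apex's profit: π_A = (64 - 0.5Q)q_A - (25q_A). Setting ∂π_A/∂q_A = 0: 39 - q_A - (1/2)(q_F) = 0.
Flint's profit: π_F = (64 - 0.5Q)q_F - (24q_F). Setting ∂π_F/∂q_F = 0: 40 - q_F - (1/2)(q_A) = 0.
Rearranging gives the reaction functions q_A = (39 - (1/2)q_F) and q_F = (40 - (1/2)q_A).
Solving the pair: q_A = 76/3, q_F = 82/3.

27.33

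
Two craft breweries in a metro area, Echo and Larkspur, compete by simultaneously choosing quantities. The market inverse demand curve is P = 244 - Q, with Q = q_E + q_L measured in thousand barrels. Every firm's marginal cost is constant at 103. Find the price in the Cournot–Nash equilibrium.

Each firm earns π_i = (244 - Q)q_i - 103q_i.
Setting ∂π_i/∂q_i = 0 with rivals' quantities fixed: 141 - 2q_i - q_j = 0.
By symmetry each firm produces the same amount; substituting q_j = q_i yields q_i = 141/3 = 47.
Total output Q = 94, so price P = 244 - 94 = 150.

150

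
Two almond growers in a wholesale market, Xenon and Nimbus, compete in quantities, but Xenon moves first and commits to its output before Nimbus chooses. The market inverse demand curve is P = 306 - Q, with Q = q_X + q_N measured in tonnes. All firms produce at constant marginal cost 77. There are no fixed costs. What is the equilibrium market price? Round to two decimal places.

The follower Nimbus best-responds to any q_X: π_N = (306 - Q)q_N - 77q_N.
∂π_N/∂q_N = 229 - q_X - 2q_N = 0 gives the reaction function q_N = (229 - q_X)/2.
Xenon substitutes q_N(q_X) into its own profit: π_X = q_X(306 - q_X - (229 - q_X)/2) - 77q_X = (383/2 - (1/2)q_X)q_X - 77q_X.
Maximising: ∂π_X/∂q_X = 229/2 - q_X = 0, giving q_X = 229/2.
Then q_N = (229 - 229/2)/2 = 229/4.
Total output Q = 687/4, so price P = 306 - 687/4 = 537/4.

134.25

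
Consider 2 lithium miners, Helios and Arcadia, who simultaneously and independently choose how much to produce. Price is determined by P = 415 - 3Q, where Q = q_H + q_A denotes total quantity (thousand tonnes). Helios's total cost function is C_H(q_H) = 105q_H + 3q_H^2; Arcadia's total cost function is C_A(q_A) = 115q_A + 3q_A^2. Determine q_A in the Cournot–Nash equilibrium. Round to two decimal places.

Helios's profit: π_H = (415 - 3Q)q_H - (105q_H + 3q_H²). Setting ∂π_H/∂q_H = 0: 310 - 12q_H - 3(q_A) = 0.
Arcadia's first-order condition: 300 - 12q_A - 3(q_H) = 0.
So q_H = (310 - 3q_A)/12 and q_A = (300 - 3q_H)/12.
Solving the pair: q_H = 188/9, q_A = 178/9.

19.78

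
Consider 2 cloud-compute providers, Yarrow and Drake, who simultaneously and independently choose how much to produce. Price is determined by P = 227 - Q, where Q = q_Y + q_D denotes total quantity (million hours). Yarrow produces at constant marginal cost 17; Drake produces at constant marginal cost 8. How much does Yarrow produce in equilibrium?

67

Yarrow's profit: π_Y = (227 - Q)q_Y - (17q_Y). Setting ∂π_Y/∂q_Y = 0: 210 - 2q_Y - (q_D) = 0.
Drake's profit: π_D = (227 - Q)q_D - (8q_D). Setting ∂π_D/∂q_D = 0: 219 - 2q_D - (q_Y) = 0.
Best responses: q_Y = (210 - q_D)/2, q_D = (219 - q_Y)/2.
Solving the pair: q_Y = 67, q_D = 76.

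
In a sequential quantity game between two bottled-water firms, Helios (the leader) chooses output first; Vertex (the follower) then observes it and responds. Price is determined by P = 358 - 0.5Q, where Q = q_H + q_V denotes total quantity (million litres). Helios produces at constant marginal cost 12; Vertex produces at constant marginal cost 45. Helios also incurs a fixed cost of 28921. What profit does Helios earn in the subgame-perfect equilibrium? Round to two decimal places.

Solve by backward induction. Given q_H, the follower Vertex maximises π_V = (358 - (1/2)q_H - (1/2)q_V)q_V - 45q_V.
Setting the follower's marginal profit to zero, 313 - (1/2)q_H - q_V = 0, i.e. q_V = (313 - (1/2)q_H).
The leader anticipates this reaction. Substituting into P = 358 - 0.5Q gives P = 403/2 - (1/4)q_H, so π_H = (403/2 - (1/4)q_H)q_H - 12q_H.
Maximising: ∂π_H/∂q_H = 379/2 - (1/2)q_H = 0, giving q_H = 379.
Then q_V = (313 - (1/2)·379) = 247/2.
Price P = 358 - (1/2)·(1005/2) = 427/4.
Helios's profit: (427/4 - 12)·379 - 28921 = 6989.2500.

6989.25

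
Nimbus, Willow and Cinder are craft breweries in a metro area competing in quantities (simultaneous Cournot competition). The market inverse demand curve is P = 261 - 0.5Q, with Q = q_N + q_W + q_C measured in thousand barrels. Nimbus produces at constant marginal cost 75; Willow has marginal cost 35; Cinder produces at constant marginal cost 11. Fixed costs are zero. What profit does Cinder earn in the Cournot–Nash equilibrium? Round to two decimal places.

Nimbus's profit: π_N = (261 - 0.5Q)q_N - (75q_N). Setting ∂π_N/∂q_N = 0: 186 - q_N - (1/2)(q_W + q_C) = 0.
Willow's first-order condition: 226 - q_W - (1/2)(q_N + q_C) = 0.
Cinder's profit: π_C = (261 - 0.5Q)q_C - (11q_C). Setting ∂π_C/∂q_C = 0: 250 - q_C - (1/2)(q_N + q_W) = 0.
Summing all 3 equations gives 662 − 2Q = 0, hence Q = 331.
Back-substituting: q_N = (186 − 331/2)/(1/2) = 41, q_W = (226 − 331/2)/(1/2) = 121, q_C = (250 − 331/2)/(1/2) = 169.
Price P = 261 - (1/2)·331 = 191/2.
Cinder's profit: (191/2 - 11)·169 = 14280.5000.

14280.50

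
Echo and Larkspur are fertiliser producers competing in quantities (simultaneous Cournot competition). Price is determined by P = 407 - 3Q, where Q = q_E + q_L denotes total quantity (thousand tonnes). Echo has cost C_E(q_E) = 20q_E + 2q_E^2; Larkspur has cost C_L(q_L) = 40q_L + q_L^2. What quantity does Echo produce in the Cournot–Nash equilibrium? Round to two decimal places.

Echo's profit: π_E = (407 - 3Q)q_E - (20q_E + 2q_E²). Setting ∂π_E/∂q_E = 0: 387 - 10q_E - 3(q_L) = 0.
Larkspur's first-order condition: 367 - 8q_L - 3(q_E) = 0.
So q_E = (387 - 3q_L)/10 and q_L = (367 - 3q_E)/8.
Solving the pair: q_E = 1995/71, q_L = 35.3380.

28.10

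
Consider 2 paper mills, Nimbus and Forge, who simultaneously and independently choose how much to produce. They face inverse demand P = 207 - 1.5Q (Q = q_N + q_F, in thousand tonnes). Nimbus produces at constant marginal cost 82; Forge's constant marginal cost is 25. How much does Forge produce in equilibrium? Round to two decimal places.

53.11

Nimbus's profit: π_N = (207 - 1.5Q)q_N - (82q_N). Setting ∂π_N/∂q_N = 0: 125 - 3q_N - (3/2)(q_F) = 0.
Forge's profit: π_F = (207 - 1.5Q)q_F - (25q_F). Setting ∂π_F/∂q_F = 0: 182 - 3q_F - (3/2)(q_N) = 0.
Best responses: q_N = (125 - (3/2)q_F)/3, q_F = (182 - (3/2)q_N)/3.
Substituting one into the other gives q_N = 136/9 and q_F = 478/9.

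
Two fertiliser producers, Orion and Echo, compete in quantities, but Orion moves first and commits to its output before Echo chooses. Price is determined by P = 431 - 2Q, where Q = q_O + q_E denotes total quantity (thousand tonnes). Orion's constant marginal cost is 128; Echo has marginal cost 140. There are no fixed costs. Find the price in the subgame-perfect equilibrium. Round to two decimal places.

Solve by backward induction. Given q_O, the follower Echo maximises π_E = (431 - 2q_O - 2q_E)q_E - 140q_E.
Follower FOC: 291 - 2q_O - 4q_E = 0, so q_E(q_O) = (291 - 2q_O)/4.
Orion substitutes q_E(q_O) into its own profit: π_O = q_O(431 - 2q_O - (291 - 2q_O)/2) - 128q_O = (571/2 - q_O)q_O - 128q_O.
The leader's first-order condition 315/2 - 2q_O = 0 yields q_O = 315/4.
Then q_E = (291 - 2·(315/4))/4 = 267/8.
Total output Q = 897/8, so price P = 431 - 2·(897/8) = 827/4.

206.75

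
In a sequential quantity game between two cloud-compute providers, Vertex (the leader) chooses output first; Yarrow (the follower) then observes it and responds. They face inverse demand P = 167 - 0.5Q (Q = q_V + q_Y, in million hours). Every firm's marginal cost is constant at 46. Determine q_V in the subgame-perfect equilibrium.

The follower Yarrow best-responds to any q_V: π_Y = (167 - 0.5Q)q_Y - 46q_Y.
Follower FOC: 121 - (1/2)q_V - q_Y = 0, so q_Y(q_V) = (121 - (1/2)q_V).
Vertex substitutes q_Y(q_V) into its own profit: π_V = q_V(167 - (1/2)q_V - (121 - (1/2)q_V)/2) - 46q_V = (213/2 - (1/4)q_V)q_V - 46q_V.
The leader's first-order condition 121/2 - (1/2)q_V = 0 yields q_V = 121.
Then q_Y = (121 - (1/2)·121) = 121/2.

121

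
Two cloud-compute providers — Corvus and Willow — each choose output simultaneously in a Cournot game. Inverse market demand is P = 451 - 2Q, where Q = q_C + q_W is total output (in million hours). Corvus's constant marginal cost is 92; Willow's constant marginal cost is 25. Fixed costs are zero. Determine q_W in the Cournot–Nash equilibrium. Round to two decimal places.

82.17

Corvus's profit: π_C = (451 - 2Q)q_C - (92q_C). Setting ∂π_C/∂q_C = 0: 359 - 4q_C - 2(q_W) = 0.
Willow's first-order condition: 426 - 4q_W - 2(q_C) = 0.
Best responses: q_C = (359 - 2q_W)/4, q_W = (426 - 2q_C)/4.
Substituting one into the other gives q_C = 146/3 and q_W = 493/6.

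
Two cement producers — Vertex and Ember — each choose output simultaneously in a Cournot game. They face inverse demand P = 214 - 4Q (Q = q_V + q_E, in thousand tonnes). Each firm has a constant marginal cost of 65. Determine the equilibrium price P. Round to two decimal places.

A representative firm's profit is π_i = q_i(214 - 4Q) - 65q_i.
First-order condition (treating rivals' output as given): 149 - 8q_i - 4q_j = 0.
By symmetry each firm produces the same amount; substituting q_j = q_i yields q_i = 149/12.
Total output Q = 149/6, so price P = 214 - 4·(149/6) = 344/3.

114.67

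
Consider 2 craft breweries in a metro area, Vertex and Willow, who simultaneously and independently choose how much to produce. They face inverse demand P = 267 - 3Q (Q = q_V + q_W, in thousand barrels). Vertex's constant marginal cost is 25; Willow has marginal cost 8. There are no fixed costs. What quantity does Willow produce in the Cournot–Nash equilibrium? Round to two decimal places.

30.67

Vertex's profit: π_V = (267 - 3Q)q_V - (25q_V). Setting ∂π_V/∂q_V = 0: 242 - 6q_V - 3(q_W) = 0.
Willow's first-order condition: 259 - 6q_W - 3(q_V) = 0.
Rearranging gives the reaction functions q_V = (242 - 3q_W)/6 and q_W = (259 - 3q_V)/6.
Solving the pair: q_V = 25, q_W = 92/3.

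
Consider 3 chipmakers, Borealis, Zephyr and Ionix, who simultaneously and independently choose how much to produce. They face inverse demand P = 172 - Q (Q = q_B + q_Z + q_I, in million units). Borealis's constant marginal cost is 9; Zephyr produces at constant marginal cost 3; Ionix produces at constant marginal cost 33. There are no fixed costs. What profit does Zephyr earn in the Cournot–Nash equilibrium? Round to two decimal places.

Borealis's profit: π_B = (172 - Q)q_B - (9q_B). Setting ∂π_B/∂q_B = 0: 163 - 2q_B - (q_Z + q_I) = 0.
Zephyr's first-order condition: 169 - 2q_Z - (q_B + q_I) = 0.
Ionix's first-order condition: 139 - 2q_I - (q_B + q_Z) = 0.
Adding the 3 first-order conditions: 471 − 4Q = 0, so Q = 471/4.
Back-substituting: q_B = (163 − 471/4) = 181/4, q_Z = (169 − 471/4) = 205/4, q_I = (139 − 471/4) = 85/4.
Price P = 172 - 471/4 = 217/4.
Zephyr's profit: (217/4 - 3)·(205/4) = 2626.5625.

2626.56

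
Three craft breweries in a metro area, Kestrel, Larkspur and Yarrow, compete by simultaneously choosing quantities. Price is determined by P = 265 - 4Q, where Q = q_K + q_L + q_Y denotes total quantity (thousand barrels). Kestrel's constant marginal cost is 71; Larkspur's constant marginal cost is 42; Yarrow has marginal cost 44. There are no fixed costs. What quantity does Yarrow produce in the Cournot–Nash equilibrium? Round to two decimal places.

15.38

Kestrel's profit: π_K = (265 - 4Q)q_K - (71q_K). Setting ∂π_K/∂q_K = 0: 194 - 8q_K - 4(q_L + q_Y) = 0.
Larkspur's first-order condition: 223 - 8q_L - 4(q_K + q_Y) = 0.
Yarrow's first-order condition: 221 - 8q_Y - 4(q_K + q_L) = 0.
Adding the 3 conditions: 638 − 8Q − 8Q = 0, i.e. Q = 319/8.
Back-substituting: q_K = (194 − 319/2)/4 = 69/8, q_L = (223 − 319/2)/4 = 127/8, q_Y = (221 − 319/2)/4 = 123/8.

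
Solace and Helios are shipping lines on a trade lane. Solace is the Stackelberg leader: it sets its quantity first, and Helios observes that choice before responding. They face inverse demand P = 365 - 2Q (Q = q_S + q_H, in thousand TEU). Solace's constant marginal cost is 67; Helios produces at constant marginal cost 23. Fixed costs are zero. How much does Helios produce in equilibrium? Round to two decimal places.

53.75

The follower Helios best-responds to any q_S: π_H = (365 - 2Q)q_H - 23q_H.
Setting the follower's marginal profit to zero, 342 - 2q_S - 4q_H = 0, i.e. q_H = (342 - 2q_S)/4.
Solace substitutes q_H(q_S) into its own profit: π_S = q_S(365 - 2q_S - (342 - 2q_S)/2) - 67q_S = (194 - q_S)q_S - 67q_S.
Leader FOC: 127 - 2q_S = 0, so q_S = 127/2.
Then q_H = (342 - 2·(127/2))/4 = 215/4.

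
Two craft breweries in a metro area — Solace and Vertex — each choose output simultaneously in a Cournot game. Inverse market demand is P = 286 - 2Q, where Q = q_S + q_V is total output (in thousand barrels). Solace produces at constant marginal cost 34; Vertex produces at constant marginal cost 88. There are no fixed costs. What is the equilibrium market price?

Solace's profit: π_S = (286 - 2Q)q_S - (34q_S). Setting ∂π_S/∂q_S = 0: 252 - 4q_S - 2(q_V) = 0.
Vertex's profit: π_V = (286 - 2Q)q_V - (88q_V). Setting ∂π_V/∂q_V = 0: 198 - 4q_V - 2(q_S) = 0.
Rearranging gives the reaction functions q_S = (252 - 2q_V)/4 and q_V = (198 - 2q_S)/4.
Substituting one into the other gives q_S = 51 and q_V = 24.
Total output Q = 75, so price P = 286 - 2·75 = 136.

136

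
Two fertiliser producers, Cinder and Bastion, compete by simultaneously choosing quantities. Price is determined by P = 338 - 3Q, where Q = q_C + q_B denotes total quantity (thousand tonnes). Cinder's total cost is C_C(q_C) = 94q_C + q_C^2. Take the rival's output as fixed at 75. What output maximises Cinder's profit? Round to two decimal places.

With the rival's output fixed at 75, Cinder's profit is π_C = (338 - 3·75 - 3q_C)q_C - (94q_C + q_C²) = (113 - 3q_C)q_C - (94q_C + q_C²).
∂π_C/∂q_C = 19 - 8q_C = 0, so q_C = 19/8.

2.38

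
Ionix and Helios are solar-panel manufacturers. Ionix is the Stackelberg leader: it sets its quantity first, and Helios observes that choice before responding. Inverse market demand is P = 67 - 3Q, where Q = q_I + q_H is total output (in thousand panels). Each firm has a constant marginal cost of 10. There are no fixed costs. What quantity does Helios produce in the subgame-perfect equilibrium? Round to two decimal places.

The follower Helios best-responds to any q_I: π_H = (67 - 3Q)q_H - 10q_H.
Follower FOC: 57 - 3q_I - 6q_H = 0, so q_H(q_I) = (57 - 3q_I)/6.
Ionix substitutes q_H(q_I) into its own profit: π_I = q_I(67 - 3q_I - (57 - 3q_I)/2) - 10q_I = (77/2 - (3/2)q_I)q_I - 10q_I.
The leader's first-order condition 57/2 - 3q_I = 0 yields q_I = 19/2.
Then q_H = (57 - 3·(19/2))/6 = 19/4.

4.75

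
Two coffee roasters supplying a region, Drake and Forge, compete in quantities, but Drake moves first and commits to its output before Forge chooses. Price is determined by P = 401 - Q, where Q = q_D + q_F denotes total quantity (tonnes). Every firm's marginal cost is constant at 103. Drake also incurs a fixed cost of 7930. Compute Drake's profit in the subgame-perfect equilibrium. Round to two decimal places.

3170.50

Solve by backward induction. Given q_D, the follower Forge maximises π_F = (401 - q_D - q_F)q_F - 103q_F.
Setting the follower's marginal profit to zero, 298 - q_D - 2q_F = 0, i.e. q_F = (298 - q_D)/2.
The leader anticipates this reaction. Substituting into P = 401 - Q gives P = 252 - (1/2)q_D, so π_D = (252 - (1/2)q_D)q_D - 103q_D.
The leader's first-order condition 149 - q_D = 0 yields q_D = 149.
Then q_F = (298 - 149)/2 = 149/2.
Price P = 401 - 447/2 = 355/2.
Drake's profit: (355/2 - 103)·149 - 7930 = 3170.5000.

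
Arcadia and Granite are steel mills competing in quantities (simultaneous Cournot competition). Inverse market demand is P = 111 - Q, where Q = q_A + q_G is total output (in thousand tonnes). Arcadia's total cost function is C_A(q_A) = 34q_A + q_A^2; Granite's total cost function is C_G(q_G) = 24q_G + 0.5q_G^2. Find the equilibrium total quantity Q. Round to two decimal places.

37.73

Arcadia's profit: π_A = (111 - Q)q_A - (34q_A + q_A²). Setting ∂π_A/∂q_A = 0: 77 - 4q_A - (q_G) = 0.
Granite's first-order condition: 87 - 3q_G - (q_A) = 0.
So q_A = (77 - q_G)/4 and q_G = (87 - q_A)/3.
Substituting one into the other gives q_A = 144/11 and q_G = 271/11.
Total output Q = 144/11 + 271/11 = 415/11.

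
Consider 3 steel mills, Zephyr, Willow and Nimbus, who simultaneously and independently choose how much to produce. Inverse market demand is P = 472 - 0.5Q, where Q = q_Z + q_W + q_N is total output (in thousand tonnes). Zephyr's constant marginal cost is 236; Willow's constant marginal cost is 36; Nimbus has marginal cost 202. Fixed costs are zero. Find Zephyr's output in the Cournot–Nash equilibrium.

Zephyr's profit: π_Z = (472 - 0.5Q)q_Z - (236q_Z). Setting ∂π_Z/∂q_Z = 0: 236 - q_Z - (1/2)(q_W + q_N) = 0.
Willow's first-order condition: 436 - q_W - (1/2)(q_Z + q_N) = 0.
Nimbus's first-order condition: 270 - q_N - (1/2)(q_Z + q_W) = 0.
Adding the 3 first-order conditions: 942 − 2Q = 0, so Q = 471.
Back-substituting: q_Z = (236 − 471/2)/(1/2) = 1, q_W = (436 − 471/2)/(1/2) = 401, q_N = (270 − 471/2)/(1/2) = 69.

1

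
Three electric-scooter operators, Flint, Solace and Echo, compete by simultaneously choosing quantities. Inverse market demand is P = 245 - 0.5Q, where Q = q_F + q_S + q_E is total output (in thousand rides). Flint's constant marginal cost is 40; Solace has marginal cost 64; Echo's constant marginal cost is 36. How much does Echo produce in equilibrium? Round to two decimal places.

Flint's profit: π_F = (245 - 0.5Q)q_F - (40q_F). Setting ∂π_F/∂q_F = 0: 205 - q_F - (1/2)(q_S + q_E) = 0.
Solace's profit: π_S = (245 - 0.5Q)q_S - (64q_S). Setting ∂π_S/∂q_S = 0: 181 - q_S - (1/2)(q_F + q_E) = 0.
Echo's first-order condition: 209 - q_E - (1/2)(q_F + q_S) = 0.
Adding the 3 conditions: 595 − Q − Q = 0, i.e. Q = 595/2.
Back-substituting: q_F = (205 − 595/4)/(1/2) = 225/2, q_S = (181 − 595/4)/(1/2) = 129/2, q_E = (209 − 595/4)/(1/2) = 241/2.

120.50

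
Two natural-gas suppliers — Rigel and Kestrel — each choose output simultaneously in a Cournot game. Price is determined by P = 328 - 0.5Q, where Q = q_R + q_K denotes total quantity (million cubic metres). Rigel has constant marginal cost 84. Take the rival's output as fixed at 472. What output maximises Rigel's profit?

8

With the rival's output fixed at 472, Rigel's profit is π_R = (328 - (1/2)·472 - (1/2)q_R)q_R - (84q_R) = (92 - (1/2)q_R)q_R - (84q_R).
∂π_R/∂q_R = 8 - q_R = 0, so q_R = 8.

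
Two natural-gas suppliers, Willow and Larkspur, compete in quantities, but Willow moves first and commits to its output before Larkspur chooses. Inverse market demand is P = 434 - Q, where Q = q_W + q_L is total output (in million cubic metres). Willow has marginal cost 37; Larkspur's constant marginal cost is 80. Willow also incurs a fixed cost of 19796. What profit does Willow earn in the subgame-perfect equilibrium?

The follower Larkspur best-responds to any q_W: π_L = (434 - Q)q_L - 80q_L.
Setting the follower's marginal profit to zero, 354 - q_W - 2q_L = 0, i.e. q_L = (354 - q_W)/2.
Willow substitutes q_L(q_W) into its own profit: π_W = q_W(434 - q_W - (354 - q_W)/2) - 37q_W = (257 - (1/2)q_W)q_W - 37q_W.
Leader FOC: 220 - q_W = 0, so q_W = 220.
Then q_L = (354 - 220)/2 = 67.
Price P = 434 - 287 = 147.
Willow's profit: (147 - 37)·220 - 19796 = 4404.

4404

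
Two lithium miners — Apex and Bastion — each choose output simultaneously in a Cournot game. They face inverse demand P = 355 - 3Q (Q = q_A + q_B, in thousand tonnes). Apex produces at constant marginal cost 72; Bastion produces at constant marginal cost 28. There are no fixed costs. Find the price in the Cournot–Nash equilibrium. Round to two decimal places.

Apex's profit: π_A = (355 - 3Q)q_A - (72q_A). Setting ∂π_A/∂q_A = 0: 283 - 6q_A - 3(q_B) = 0.
Bastion's first-order condition: 327 - 6q_B - 3(q_A) = 0.
So q_A = (283 - 3q_B)/6 and q_B = (327 - 3q_A)/6.
Solving the pair: q_A = 239/9, q_B = 371/9.
Total output Q = 610/9, so price P = 355 - 3·(610/9) = 455/3.

151.67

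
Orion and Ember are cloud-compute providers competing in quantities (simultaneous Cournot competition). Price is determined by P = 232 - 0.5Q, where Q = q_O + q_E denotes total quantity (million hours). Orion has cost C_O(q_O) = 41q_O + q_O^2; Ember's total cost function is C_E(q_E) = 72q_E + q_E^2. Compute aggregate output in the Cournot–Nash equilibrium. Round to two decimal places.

Orion's profit: π_O = (232 - 0.5Q)q_O - (41q_O + q_O²). Setting ∂π_O/∂q_O = 0: 191 - 3q_O - (1/2)(q_E) = 0.
Ember's profit: π_E = (232 - 0.5Q)q_E - (72q_E + q_E²). Setting ∂π_E/∂q_E = 0: 160 - 3q_E - (1/2)(q_O) = 0.
Rearranging gives the reaction functions q_O = (191 - (1/2)q_E)/3 and q_E = (160 - (1/2)q_O)/3.
Solving the pair: q_O = 1972/35, q_E = 1538/35.
Total output Q = 1972/35 + 1538/35 = 702/7.

100.29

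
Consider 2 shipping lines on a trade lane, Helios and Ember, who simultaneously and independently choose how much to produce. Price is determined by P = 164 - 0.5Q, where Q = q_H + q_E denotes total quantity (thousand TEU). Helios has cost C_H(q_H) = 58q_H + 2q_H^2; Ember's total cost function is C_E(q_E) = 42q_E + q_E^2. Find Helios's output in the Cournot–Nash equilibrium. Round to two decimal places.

Helios's profit: π_H = (164 - 0.5Q)q_H - (58q_H + 2q_H²). Setting ∂π_H/∂q_H = 0: 106 - 5q_H - (1/2)(q_E) = 0.
Ember's first-order condition: 122 - 3q_E - (1/2)(q_H) = 0.
So q_H = (106 - (1/2)q_E)/5 and q_E = (122 - (1/2)q_H)/3.
Solving the pair: q_H = 1028/59, q_E = 37.7627.

17.42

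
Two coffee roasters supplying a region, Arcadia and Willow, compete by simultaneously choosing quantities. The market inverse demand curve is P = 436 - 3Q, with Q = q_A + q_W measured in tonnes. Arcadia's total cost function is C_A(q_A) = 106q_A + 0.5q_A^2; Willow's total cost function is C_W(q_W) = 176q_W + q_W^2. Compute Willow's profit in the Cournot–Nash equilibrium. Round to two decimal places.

Arcadia's profit: π_A = (436 - 3Q)q_A - (106q_A + (1/2)q_A²). Setting ∂π_A/∂q_A = 0: 330 - 7q_A - 3(q_W) = 0.
Willow's profit: π_W = (436 - 3Q)q_W - (176q_W + q_W²). Setting ∂π_W/∂q_W = 0: 260 - 8q_W - 3(q_A) = 0.
Best responses: q_A = (330 - 3q_W)/7, q_W = (260 - 3q_A)/8.
Solving the pair: q_A = 1860/47, q_W = 830/47.
Price P = 436 - 3·57.2340 = 264.2979.
Willow's profit: 264.2979·(830/47) - 176·(830/47) - (830/47)² = 1247.4423.

1247.44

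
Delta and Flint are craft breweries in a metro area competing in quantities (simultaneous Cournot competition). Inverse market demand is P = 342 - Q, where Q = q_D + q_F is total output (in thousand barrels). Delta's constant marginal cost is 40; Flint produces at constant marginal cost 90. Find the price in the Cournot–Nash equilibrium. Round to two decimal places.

157.33

Delta's profit: π_D = (342 - Q)q_D - (40q_D). Setting ∂π_D/∂q_D = 0: 302 - 2q_D - (q_F) = 0.
Flint's profit: π_F = (342 - Q)q_F - (90q_F). Setting ∂π_F/∂q_F = 0: 252 - 2q_F - (q_D) = 0.
Best responses: q_D = (302 - q_F)/2, q_F = (252 - q_D)/2.
Substituting one into the other gives q_D = 352/3 and q_F = 202/3.
Total output Q = 554/3, so price P = 342 - 554/3 = 472/3.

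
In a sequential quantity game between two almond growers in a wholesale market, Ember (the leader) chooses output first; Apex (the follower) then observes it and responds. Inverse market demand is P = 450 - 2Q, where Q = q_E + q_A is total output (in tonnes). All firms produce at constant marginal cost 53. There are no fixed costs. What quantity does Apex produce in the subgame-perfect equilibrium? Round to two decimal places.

Solve by backward induction. Given q_E, the follower Apex maximises π_A = (450 - 2q_E - 2q_A)q_A - 53q_A.
∂π_A/∂q_A = 397 - 2q_E - 4q_A = 0 gives the reaction function q_A = (397 - 2q_E)/4.
Ember substitutes q_A(q_E) into its own profit: π_E = q_E(450 - 2q_E - (397 - 2q_E)/2) - 53q_E = (503/2 - q_E)q_E - 53q_E.
Maximising: ∂π_E/∂q_E = 397/2 - 2q_E = 0, giving q_E = 397/4.
Then q_A = (397 - 2·(397/4))/4 = 397/8.

49.63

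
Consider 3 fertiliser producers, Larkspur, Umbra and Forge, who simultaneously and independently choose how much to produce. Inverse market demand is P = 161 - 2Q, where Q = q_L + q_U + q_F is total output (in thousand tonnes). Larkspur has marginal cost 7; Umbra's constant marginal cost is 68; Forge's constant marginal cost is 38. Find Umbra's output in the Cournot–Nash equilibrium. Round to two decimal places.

Larkspur's profit: π_L = (161 - 2Q)q_L - (7q_L). Setting ∂π_L/∂q_L = 0: 154 - 4q_L - 2(q_U + q_F) = 0.
Umbra's first-order condition: 93 - 4q_U - 2(q_L + q_F) = 0.
Forge's profit: π_F = (161 - 2Q)q_F - (38q_F). Setting ∂π_F/∂q_F = 0: 123 - 4q_F - 2(q_L + q_U) = 0.
Adding the 3 first-order conditions: 370 − 8Q = 0, so Q = 185/4.
Back-substituting: q_L = (154 − 185/2)/2 = 123/4, q_U = (93 − 185/2)/2 = 1/4, q_F = (123 − 185/2)/2 = 61/4.

0.25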